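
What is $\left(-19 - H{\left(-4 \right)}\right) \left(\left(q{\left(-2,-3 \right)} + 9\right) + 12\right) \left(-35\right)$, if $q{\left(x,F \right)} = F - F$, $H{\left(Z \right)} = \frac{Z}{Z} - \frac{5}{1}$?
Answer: $11025$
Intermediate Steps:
$H{\left(Z \right)} = -4$ ($H{\left(Z \right)} = 1 - 5 = -4$)
$q{\left(x,F \right)} = 0$
$\left(-19 - H{\left(-4 \right)}\right) \left(\left(q{\left(-2,-3 \right)} + 9\right) + 12\right) \left(-35\right) = \left(-19 - -4\right) \left(\left(0 + 9\right) + 12\right) \left(-35\right) = \left(-19 + 4\right) \left(9 + 12\right) \left(-35\right) = \left(-15\right) 21 \left(-35\right) = \left(-315\right) \left(-35\right) = 11025$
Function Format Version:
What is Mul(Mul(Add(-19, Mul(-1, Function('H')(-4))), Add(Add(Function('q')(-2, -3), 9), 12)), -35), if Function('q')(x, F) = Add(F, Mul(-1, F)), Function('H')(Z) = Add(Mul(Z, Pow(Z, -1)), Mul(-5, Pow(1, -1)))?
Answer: 11025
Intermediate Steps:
Function('H')(Z) = -4 (Function('H')(Z) = Add(1, Mul(-5, 1)) = Add(1, -5) = -4)
Function('q')(x, F) = 0
Mul(Mul(Add(-19, Mul(-1, Function('H')(-4))), Add(Add(Function('q')(-2, -3), 9), 12)), -35) = Mul(Mul(Add(-19, Mul(-1, -4)), Add(Add(0, 9), 12)), -35) = Mul(Mul(Add(-19, 4), Add(9, 12)), -35) = Mul(Mul(-15, 21), -35) = Mul(-315, -35) = 11025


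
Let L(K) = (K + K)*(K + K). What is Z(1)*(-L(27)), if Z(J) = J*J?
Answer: -2916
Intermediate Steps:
L(K) = 4*K² (L(K) = (2*K)*(2*K) = 4*K²)
Z(J) = J²
Z(1)*(-L(27)) = 1²*(-4*27²) = 1*(-4*729) = 1*(-1*2916) = 1*(-2916) = -2916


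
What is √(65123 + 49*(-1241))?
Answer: √4314 ≈ 65.681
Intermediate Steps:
√(65123 + 49*(-1241)) = √(65123 - 60809) = √4314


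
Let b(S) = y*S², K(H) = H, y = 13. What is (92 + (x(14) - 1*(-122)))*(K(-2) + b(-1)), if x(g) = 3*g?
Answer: 2816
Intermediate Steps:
b(S) = 13*S²
(92 + (x(14) - 1*(-122)))*(K(-2) + b(-1)) = (92 + (3*14 - 1*(-122)))*(-2 + 13*(-1)²) = (92 + (42 + 122))*(-2 + 13*1) = (92 + 164)*(-2 + 13) = 256*11 = 2816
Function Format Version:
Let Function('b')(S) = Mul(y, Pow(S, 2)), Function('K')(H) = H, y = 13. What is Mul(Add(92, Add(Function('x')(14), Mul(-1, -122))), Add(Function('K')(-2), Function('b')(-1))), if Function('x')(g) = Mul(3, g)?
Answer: 2816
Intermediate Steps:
Function('b')(S) = Mul(13, Pow(S, 2))
Mul(Add(92, Add(Function('x')(14), Mul(-1, -122))), Add(Function('K')(-2), Function('b')(-1))) = Mul(Add(92, Add(Mul(3, 14), Mul(-1, -122))), Add(-2, Mul(13, Pow(-1, 2)))) = Mul(Add(92, Add(42, 122)), Add(-2, Mul(13, 1))) = Mul(Add(92, 164), Add(-2, 13)) = Mul(256, 11) = 2816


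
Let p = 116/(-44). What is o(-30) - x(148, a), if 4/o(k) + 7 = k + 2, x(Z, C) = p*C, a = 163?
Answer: 165401/385 ≈ 429.61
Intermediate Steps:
p = -29/11 (p = 116*(-1/44) = -29/11 ≈ -2.6364)
x(Z, C) = -29*C/11
o(k) = 4/(-5 + k) (o(k) = 4/(-7 + (k + 2)) = 4/(-7 + (2 + k)) = 4/(-5 + k))
o(-30) - x(148, a) = 4/(-5 - 30) - (-29)*163/11 = 4/(-35) - 1*(-4727/11) = 4*(-1/35) + 4727/11 = -4/35 + 4727/11 = 165401/385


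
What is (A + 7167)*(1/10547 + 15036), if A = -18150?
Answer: -1741735683219/10547 ≈ -1.6514e+8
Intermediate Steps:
(A + 7167)*(1/10547 + 15036) = (-18150 + 7167)*(1/10547 + 15036) = -10983*(1/10547 + 15036) = -10983*158584693/10547 = -1741735683219/10547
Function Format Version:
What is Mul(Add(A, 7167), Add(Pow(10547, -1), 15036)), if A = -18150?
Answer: Rational(-1741735683219, 10547) ≈ -1.6514e+8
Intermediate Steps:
Mul(Add(A, 7167), Add(Pow(10547, -1), 15036)) = Mul(Add(-18150, 7167), Add(Pow(10547, -1), 15036)) = Mul(-10983, Add(Rational(1, 10547), 15036)) = Mul(-10983, Rational(158584693, 10547)) = Rational(-1741735683219, 10547)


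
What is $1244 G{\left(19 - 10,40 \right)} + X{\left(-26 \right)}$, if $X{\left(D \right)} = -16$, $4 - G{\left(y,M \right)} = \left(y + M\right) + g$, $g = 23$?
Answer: $-84608$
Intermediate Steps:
$G{\left(y,M \right)} = -19 - M - y$ ($G{\left(y,M \right)} = 4 - \left(\left(y + M\right) + 23\right) = 4 - \left(\left(M + y\right) + 23\right) = 4 - \left(23 + M + y\right) = -19 - M - y$)
$1244 G{\left(19 - 10,40 \right)} + X{\left(-26 \right)} = 1244 \left(-19 - 40 - \left(19 - 10\right)\right) - 16 = 1244 \left(-19 - 40 - 9\right) - 16 = 1244 \left(-68\right) - 16 = -84592 - 16 = -84608$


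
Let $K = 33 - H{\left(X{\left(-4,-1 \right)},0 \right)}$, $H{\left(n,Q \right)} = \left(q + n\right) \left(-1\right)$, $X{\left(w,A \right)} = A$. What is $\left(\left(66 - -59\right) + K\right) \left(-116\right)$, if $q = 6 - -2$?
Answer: $-19140$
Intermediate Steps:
$q = 8$ ($q = 6 + 2 = 8$)
$H{\left(n,Q \right)} = -8 - n$ ($H{\left(n,Q \right)} = \left(8 + n\right) \left(-1\right) = -8 - n$)
$K = 40$ ($K = 33 - \left(-8 - -1\right) = 33 - \left(-8 + 1\right) = 33 - -7 = 33 + 7 = 40$)
$\left(\left(66 - -59\right) + K\right) \left(-116\right) = \left(\left(66 - -59\right) + 40\right) \left(-116\right) = \left(\left(66 + 59\right) + 40\right) \left(-116\right) = \left(125 + 40\right) \left(-116\right) = 165 \left(-116\right) = -19140$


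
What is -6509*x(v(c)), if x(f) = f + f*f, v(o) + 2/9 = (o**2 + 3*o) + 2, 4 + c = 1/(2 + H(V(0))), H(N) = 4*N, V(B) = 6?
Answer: -8866490316425/37015056 ≈ -2.3954e+5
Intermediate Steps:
c = -103/26 (c = -4 + 1/(2 + 4*6) = -4 + 1/(2 + 24) = -4 + 1/26 = -103/26 ≈ -3.9615)
v(o) = 16/9 + o**2 + 3*o (v(o) = -2/9 + ((o**2 + 3*o) + 2) = -2/9 + (2 + o**2 + 3*o) = 16/9 + o**2 + 3*o)
x(f) = f + f**2
-6509*x(v(c)) = -6509*(16/9 + (-103/26)**2 + 3*(-103/26))*(1 + (16/9 + (-103/26)**2 + 3*(-103/26))) = -6509*(16/9 + 10609/676 - 309/26)*(1 + (16/9 + 10609/676 - 309/26)) = -221247419*(1 + 33991/6084)/6084 = -221247419*40075/(6084*6084) = -6509*1362189325/37015056 = -8866490316425/37015056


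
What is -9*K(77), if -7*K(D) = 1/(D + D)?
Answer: 9/1078 ≈ 0.0083488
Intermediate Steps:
K(D) = -1/(14*D) (K(D) = -1/(7*(D + D)) = -1/(2*D)/7 = -1/(14*D))
-9*K(77) = -(-9)/(14*77) = -9*(-1/1078) = 9/1078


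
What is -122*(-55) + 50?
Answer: 6760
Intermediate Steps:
-122*(-55) + 50 = 6710 + 50 = 6760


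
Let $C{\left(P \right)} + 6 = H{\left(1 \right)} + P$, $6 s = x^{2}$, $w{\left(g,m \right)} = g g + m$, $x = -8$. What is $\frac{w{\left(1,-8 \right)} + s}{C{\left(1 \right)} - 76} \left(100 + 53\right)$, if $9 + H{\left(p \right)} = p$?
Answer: $- \frac{561}{89} \approx -6.3034$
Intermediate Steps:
$w{\left(g,m \right)} = m + g^{2}$ ($w{\left(g,m \right)} = g^{2} + m = m + g^{2}$)
$H{\left(p \right)} = -9 + p$
$s = \frac{32}{3}$ ($s = \frac{\left(-8\right)^{2}}{6} = \frac{1}{6} \cdot 64 = \frac{32}{3} \approx 10.667$)
$C{\left(P \right)} = -14 + P$ ($C{\left(P \right)} = -6 + \left(\left(-9 + 1\right) + P\right) = -6 + \left(-8 + P\right) = -14 + P$)
$\frac{w{\left(1,-8 \right)} + s}{C{\left(1 \right)} - 76} \left(100 + 53\right) = \frac{\left(-8 + 1^{2}\right) + \frac{32}{3}}{\left(-14 + 1\right) - 76} \left(100 + 53\right) = \frac{\left(-8 + 1\right) + \frac{32}{3}}{-13 - 76} \cdot 153 = \frac{-7 + \frac{32}{3}}{-89} \cdot 153 = \frac{11}{3} \left(- \frac{1}{89}\right) 153 = \left(- \frac{11}{267}\right) 153 = - \frac{561}{89}$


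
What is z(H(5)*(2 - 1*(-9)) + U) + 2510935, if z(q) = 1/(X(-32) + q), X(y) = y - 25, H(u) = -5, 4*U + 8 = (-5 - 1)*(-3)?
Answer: 549894763/219 ≈ 2.5109e+6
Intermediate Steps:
U = 5/2 (U = -2 + ((-5 - 1)*(-3))/4 = -2 + (-6*(-3))/4 = -2 + (¼)*18 = -2 + 9/2 = 5/2 ≈ 2.5000)
X(y) = -25 + y
z(q) = 1/(-57 + q) (z(q) = 1/((-25 - 32) + q) = 1/(-57 + q))
z(H(5)*(2 - 1*(-9)) + U) + 2510935 = 1/(-57 + (-5*(2 - 1*(-9)) + 5/2)) + 2510935 = 1/(-57 + (-5*(2 + 9) + 5/2)) + 2510935 = 1/(-57 + (-5*11 + 5/2)) + 2510935 = 1/(-57 + (-55 + 5/2)) + 2510935 = 1/(-57 - 105/2) + 2510935 = 1/(-219/2) + 2510935 = -2/219 + 2510935 = 549894763/219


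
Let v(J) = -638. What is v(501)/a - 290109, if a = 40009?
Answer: -11606971619/40009 ≈ -2.9011e+5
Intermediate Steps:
v(501)/a - 290109 = -638/40009 - 290109 = -11606971619/40009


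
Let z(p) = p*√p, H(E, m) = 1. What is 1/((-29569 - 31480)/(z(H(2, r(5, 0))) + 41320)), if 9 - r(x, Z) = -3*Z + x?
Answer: -41321/61049 ≈ -0.67685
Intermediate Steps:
r(x, Z) = 9 - x + 3*Z (r(x, Z) = 9 - (-3*Z + x) = 9 - (x - 3*Z) = 9 + (-x + 3*Z) = 9 - x + 3*Z)
z(p) = p^(3/2)
1/((-29569 - 31480)/(z(H(2, r(5, 0))) + 41320)) = 1/((-29569 - 31480)/(1^(3/2) + 41320)) = 1/(-61049/(1 + 41320)) = 1/(-61049/41321) = -41321/61049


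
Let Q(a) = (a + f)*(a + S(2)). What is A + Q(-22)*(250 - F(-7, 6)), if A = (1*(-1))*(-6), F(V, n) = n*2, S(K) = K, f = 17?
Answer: 23806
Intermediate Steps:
F(V, n) = 2*n
Q(a) = (2 + a)*(17 + a) (Q(a) = (a + 17)*(a + 2) = (17 + a)*(2 + a) = (2 + a)*(17 + a))
A = 6 (A = -1*(-6) = 6)
A + Q(-22)*(250 - F(-7, 6)) = 6 + (34 + (-22)² + 19*(-22))*(250 - 2*6) = 6 + (34 + 484 - 418)*(250 - 1*12) = 6 + 100*(250 - 12) = 6 + 100*238 = 6 + 23800 = 23806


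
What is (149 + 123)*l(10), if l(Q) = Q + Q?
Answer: 5440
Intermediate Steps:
l(Q) = 2*Q
(149 + 123)*l(10) = (149 + 123)*(2*10) = 272*20 = 5440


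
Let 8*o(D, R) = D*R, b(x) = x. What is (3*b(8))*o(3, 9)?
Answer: 81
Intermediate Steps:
o(D, R) = D*R/8 (o(D, R) = (D*R)/8 = D*R/8)
(3*b(8))*o(3, 9) = (3*8)*((⅛)*3*9) = 24*(27/8) = 81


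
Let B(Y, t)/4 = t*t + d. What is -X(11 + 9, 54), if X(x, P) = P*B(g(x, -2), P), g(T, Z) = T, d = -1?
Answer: -629640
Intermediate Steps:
B(Y, t) = -4 + 4*t² (B(Y, t) = 4*(t*t - 1) = 4*(t² - 1) = 4*(-1 + t²) = -4 + 4*t²)
X(x, P) = P*(-4 + 4*P²)
-X(11 + 9, 54) = -4*54*(-1 + 54²) = -4*54*(-1 + 2916) = -4*54*2915 = -1*629640 = -629640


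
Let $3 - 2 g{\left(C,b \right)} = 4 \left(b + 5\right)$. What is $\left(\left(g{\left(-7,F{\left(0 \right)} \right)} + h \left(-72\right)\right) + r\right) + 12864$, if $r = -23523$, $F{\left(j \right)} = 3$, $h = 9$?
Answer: $- \frac{22643}{2} \approx -11322.0$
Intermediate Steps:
$g{\left(C,b \right)} = - \frac{17}{2} - 2 b$ ($g{\left(C,b \right)} = \frac{3}{2} - \frac{4 \left(b + 5\right)}{2} = \frac{3}{2} - \frac{4 \left(5 + b\right)}{2} = \frac{3}{2} - \frac{20 + 4 b}{2} = \frac{3}{2} - \left(10 + 2 b\right) = - \frac{17}{2} - 2 b$)
$\left(\left(g{\left(-7,F{\left(0 \right)} \right)} + h \left(-72\right)\right) + r\right) + 12864 = \left(\left(\left(- \frac{17}{2} - 6\right) + 9 \left(-72\right)\right) - 23523\right) + 12864 = \left(\left(\left(- \frac{17}{2} - 6\right) - 648\right) - 23523\right) + 12864 = \left(\left(- \frac{29}{2} - 648\right) - 23523\right) + 12864 = \left(- \frac{1325}{2} - 23523\right) + 12864 = - \frac{48371}{2} + 12864 = - \frac{22643}{2}$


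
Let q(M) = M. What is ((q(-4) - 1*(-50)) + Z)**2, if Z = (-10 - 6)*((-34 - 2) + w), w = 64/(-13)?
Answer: 82992100/169 ≈ 4.9108e+5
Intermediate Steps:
w = -64/13 (w = 64*(-1/13) = -64/13 ≈ -4.9231)
Z = 8512/13 (Z = (-10 - 6)*((-34 - 2) - 64/13) = -16*(-36 - 64/13) = -16*(-532/13) = 8512/13 ≈ 654.77)
((q(-4) - 1*(-50)) + Z)**2 = ((-4 - 1*(-50)) + 8512/13)**2 = ((-4 + 50) + 8512/13)**2 = (46 + 8512/13)**2 = (9110/13)**2 = 82992100/169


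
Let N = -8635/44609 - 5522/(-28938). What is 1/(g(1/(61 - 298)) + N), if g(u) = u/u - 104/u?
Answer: 645447621/15909636635663 ≈ 4.0570e-5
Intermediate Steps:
g(u) = 1 - 104/u
N = -1774366/645447621 (N = -8635*1/44609 - 5522*(-1/28938) = -8635/44609 + 2761/14469 = -1774366/645447621 ≈ -0.0027490)
1/(g(1/(61 - 298)) + N) = 1/((-104 + 1/(61 - 298))/(1/(61 - 298)) - 1774366/645447621) = 1/((-104 + 1/(-237))/(1/(-237)) - 1774366/645447621) = 1/((-104 - 1/237)/(-1/237) - 1774366/645447621) = 1/(-237*(-24649/237) - 1774366/645447621) = 1/(24649 - 1774366/645447621) = 1/(15909636635663/645447621) = 645447621/15909636635663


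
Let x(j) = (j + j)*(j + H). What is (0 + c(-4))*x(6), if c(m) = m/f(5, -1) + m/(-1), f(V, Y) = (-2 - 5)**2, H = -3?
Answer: 6912/49 ≈ 141.06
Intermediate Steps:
f(V, Y) = 49 (f(V, Y) = (-7)**2 = 49)
c(m) = -48*m/49 (c(m) = m/49 + m/(-1) = m*(1/49) + m*(-1) = m/49 - m = -48*m/49)
x(j) = 2*j*(-3 + j) (x(j) = (j + j)*(j - 3) = (2*j)*(-3 + j) = 2*j*(-3 + j))
(0 + c(-4))*x(6) = (0 - 48/49*(-4))*(2*6*(-3 + 6)) = (0 + 192/49)*(2*6*3) = (192/49)*36 = 6912/49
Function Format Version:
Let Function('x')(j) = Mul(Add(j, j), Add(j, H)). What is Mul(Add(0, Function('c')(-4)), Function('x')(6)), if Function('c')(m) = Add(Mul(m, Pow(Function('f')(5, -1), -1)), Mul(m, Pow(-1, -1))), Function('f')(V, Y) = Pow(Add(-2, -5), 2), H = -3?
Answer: Rational(6912, 49) ≈ 141.06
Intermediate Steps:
Function('f')(V, Y) = 49 (Function('f')(V, Y) = Pow(-7, 2) = 49)
Function('c')(m) = Mul(Rational(-48, 49), m) (Function('c')(m) = Add(Mul(m, Pow(49, -1)), Mul(m, Pow(-1, -1))) = Add(Mul(m, Rational(1, 49)), Mul(m, -1)) = Add(Mul(Rational(1, 49), m), Mul(-1, m)) = Mul(Rational(-48, 49), m))
Function('x')(j) = Mul(2, j, Add(-3, j)) (Function('x')(j) = Mul(Add(j, j), Add(j, -3)) = Mul(Mul(2, j), Add(-3, j)) = Mul(2, j, Add(-3, j)))
Mul(Add(0, Function('c')(-4)), Function('x')(6)) = Mul(Add(0, Mul(Rational(-48, 49), -4)), Mul(2, 6, Add(-3, 6))) = Mul(Add(0, Rational(192, 49)), Mul(2, 6, 3)) = Mul(Rational(192, 49), 36) = Rational(6912, 49)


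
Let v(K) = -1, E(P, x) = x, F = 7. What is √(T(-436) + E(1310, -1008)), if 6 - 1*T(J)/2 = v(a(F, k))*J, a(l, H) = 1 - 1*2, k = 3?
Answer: 2*I*√467 ≈ 43.22*I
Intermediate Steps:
a(l, H) = -1 (a(l, H) = 1 - 2 = -1)
T(J) = 12 + 2*J (T(J) = 12 - (-2)*J = 12 + 2*J)
√(T(-436) + E(1310, -1008)) = √((12 + 2*(-436)) - 1008) = √((12 - 872) - 1008) = √(-860 - 1008) = √(-1868) = 2*I*√467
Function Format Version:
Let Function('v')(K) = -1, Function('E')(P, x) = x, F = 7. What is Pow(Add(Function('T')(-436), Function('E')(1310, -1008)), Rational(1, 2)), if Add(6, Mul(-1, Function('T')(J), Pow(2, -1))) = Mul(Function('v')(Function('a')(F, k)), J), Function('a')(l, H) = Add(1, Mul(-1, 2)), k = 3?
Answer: Mul(2, I, Pow(467, Rational(1, 2))) ≈ Mul(43.220, I)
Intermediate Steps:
Function('a')(l, H) = -1 (Function('a')(l, H) = Add(1, -2) = -1)
Function('T')(J) = Add(12, Mul(2, J)) (Function('T')(J) = Add(12, Mul(-2, Mul(-1, J))) = Add(12, Mul(2, J)))
Pow(Add(Function('T')(-436), Function('E')(1310, -1008)), Rational(1, 2)) = Pow(Add(Add(12, Mul(2, -436)), -1008), Rational(1, 2)) = Pow(Add(Add(12, -872), -1008), Rational(1, 2)) = Pow(Add(-860, -1008), Rational(1, 2)) = Pow(-1868, Rational(1, 2)) = Mul(2, I, Pow(467, Rational(1, 2)))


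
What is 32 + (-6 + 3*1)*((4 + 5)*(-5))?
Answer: 167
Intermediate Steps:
32 + (-6 + 3*1)*((4 + 5)*(-5)) = 32 + (-6 + 3)*(9*(-5)) = 32 - 3*(-45) = 32 + 135 = 167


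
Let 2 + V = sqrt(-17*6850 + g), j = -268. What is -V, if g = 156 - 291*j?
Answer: 2 - I*sqrt(38306) ≈ 2.0 - 195.72*I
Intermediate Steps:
g = 78144 (g = 156 - 291*(-268) = 156 + 77988 = 78144)
V = -2 + I*sqrt(38306) (V = -2 + sqrt(-17*6850 + 78144) = -2 + sqrt(-116450 + 78144) = -2 + sqrt(-38306) = -2 + I*sqrt(38306) ≈ -2.0 + 195.72*I)
-V = -(-2 + I*sqrt(38306)) = 2 - I*sqrt(38306)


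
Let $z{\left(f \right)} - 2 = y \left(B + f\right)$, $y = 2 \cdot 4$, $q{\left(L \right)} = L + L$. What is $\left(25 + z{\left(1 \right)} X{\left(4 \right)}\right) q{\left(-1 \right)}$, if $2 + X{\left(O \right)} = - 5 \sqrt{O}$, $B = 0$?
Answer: $190$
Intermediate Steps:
$q{\left(L \right)} = 2 L$
$y = 8$
$X{\left(O \right)} = -2 - 5 \sqrt{O}$
$z{\left(f \right)} = 2 + 8 f$ ($z{\left(f \right)} = 2 + 8 \left(0 + f\right) = 2 + 8 f$)
$\left(25 + z{\left(1 \right)} X{\left(4 \right)}\right) q{\left(-1 \right)} = \left(25 + \left(2 + 8 \cdot 1\right) \left(-2 - 5 \sqrt{4}\right)\right) 2 \left(-1\right) = \left(25 + \left(2 + 8\right) \left(-2 - 10\right)\right) \left(-2\right) = \left(25 + 10 \left(-2 - 10\right)\right) \left(-2\right) = \left(25 + 10 \left(-12\right)\right) \left(-2\right) = \left(25 - 120\right) \left(-2\right) = \left(-95\right) \left(-2\right) = 190$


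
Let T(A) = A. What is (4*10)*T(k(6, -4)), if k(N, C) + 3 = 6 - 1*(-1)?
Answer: 160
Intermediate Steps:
k(N, C) = 4 (k(N, C) = -3 + (6 - 1*(-1)) = -3 + (6 + 1) = -3 + 7 = 4)
(4*10)*T(k(6, -4)) = (4*10)*4 = 40*4 = 160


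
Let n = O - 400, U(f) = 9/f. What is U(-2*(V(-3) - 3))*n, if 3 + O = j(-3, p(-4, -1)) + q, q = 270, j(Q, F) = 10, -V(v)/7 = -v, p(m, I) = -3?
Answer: -369/16 ≈ -23.063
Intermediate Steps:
V(v) = 7*v (V(v) = -(-7)*v = 7*v)
O = 277 (O = -3 + (10 + 270) = -3 + 280 = 277)
n = -123 (n = 277 - 400 = -123)
U(-2*(V(-3) - 3))*n = (9/((-2*(7*(-3) - 3))))*(-123) = (9/((-2*(-21 - 3))))*(-123) = (9/((-2*(-24))))*(-123) = (9/48)*(-123) = (9*(1/48))*(-123) = (3/16)*(-123) = -369/16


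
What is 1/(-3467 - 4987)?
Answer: -1/8454 ≈ -0.00011829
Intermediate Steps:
1/(-3467 - 4987) = 1/(-8454) = -1/8454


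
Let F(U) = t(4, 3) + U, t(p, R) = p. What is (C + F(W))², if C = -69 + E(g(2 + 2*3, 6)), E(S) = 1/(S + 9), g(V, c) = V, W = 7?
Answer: 970225/289 ≈ 3357.2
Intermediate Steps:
E(S) = 1/(9 + S)
F(U) = 4 + U
C = -1172/17 (C = -69 + 1/(9 + (2 + 2*3)) = -69 + 1/(9 + (2 + 6)) = -69 + 1/(9 + 8) = -69 + 1/17 = -1172/17 ≈ -68.941)
(C + F(W))² = (-1172/17 + (4 + 7))² = (-1172/17 + 11)² = (-985/17)² = 970225/289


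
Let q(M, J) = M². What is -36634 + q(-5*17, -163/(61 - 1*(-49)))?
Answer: -29409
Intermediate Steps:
-36634 + q(-5*17, -163/(61 - 1*(-49))) = -36634 + (-5*17)² = -36634 + (-85)² = -36634 + 7225 = -29409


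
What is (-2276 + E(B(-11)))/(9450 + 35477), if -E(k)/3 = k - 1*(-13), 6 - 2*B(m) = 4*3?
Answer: -2306/44927 ≈ -0.051328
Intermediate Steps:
B(m) = -3 (B(m) = 3 - 2*3 = 3 - ½*12 = 3 - 6 = -3)
E(k) = -39 - 3*k (E(k) = -3*(k - 1*(-13)) = -3*(k + 13) = -3*(13 + k) = -39 - 3*k)
(-2276 + E(B(-11)))/(9450 + 35477) = (-2276 + (-39 - 3*(-3)))/(9450 + 35477) = (-2276 + (-39 + 9))/44927 = (-2276 - 30)*(1/44927) = -2306*1/44927 = -2306/44927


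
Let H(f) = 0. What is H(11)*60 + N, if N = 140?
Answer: 140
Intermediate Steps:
H(11)*60 + N = 0*60 + 140 = 0 + 140 = 140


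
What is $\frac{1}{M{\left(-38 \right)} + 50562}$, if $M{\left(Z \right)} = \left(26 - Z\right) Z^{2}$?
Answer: $\frac{1}{142978} \approx 6.9941 \cdot 10^{-6}$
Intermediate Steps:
$M{\left(Z \right)} = Z^{2} \left(26 - Z\right)$
$\frac{1}{M{\left(-38 \right)} + 50562} = \frac{1}{\left(-38\right)^{2} \left(26 - -38\right) + 50562} = \frac{1}{1444 \left(26 + 38\right) + 50562} = \frac{1}{1444 \cdot 64 + 50562} = \frac{1}{92416 + 50562} = \frac{1}{142978}$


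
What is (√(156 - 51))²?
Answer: 105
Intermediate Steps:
(√(156 - 51))² = (√105)² = 105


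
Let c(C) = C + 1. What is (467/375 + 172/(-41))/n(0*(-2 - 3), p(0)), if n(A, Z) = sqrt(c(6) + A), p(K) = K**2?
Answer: -6479*sqrt(7)/15375 ≈ -1.1149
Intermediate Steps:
c(C) = 1 + C
n(A, Z) = sqrt(7 + A) (n(A, Z) = sqrt((1 + 6) + A) = sqrt(7 + A))
(467/375 + 172/(-41))/n(0*(-2 - 3), p(0)) = (467/375 + 172/(-41))/(sqrt(7 + 0*(-2 - 3))) = (467*(1/375) + 172*(-1/41))/(sqrt(7 + 0*(-5))) = (467/375 - 172/41)/(sqrt(7 + 0)) = -45353*sqrt(7)/7/15375 = -6479*sqrt(7)/15375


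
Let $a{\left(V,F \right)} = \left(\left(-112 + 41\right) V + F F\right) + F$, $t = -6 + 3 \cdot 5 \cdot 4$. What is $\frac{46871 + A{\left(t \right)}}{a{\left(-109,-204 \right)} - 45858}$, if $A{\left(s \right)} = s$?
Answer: $\frac{46925}{3293} \approx 14.25$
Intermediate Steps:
$t = 54$ ($t = -6 + 3 \cdot 20 = -6 + 60 = 54$)
$a{\left(V,F \right)} = F + F^{2} - 71 V$ ($a{\left(V,F \right)} = \left(- 71 V + F^{2}\right) + F = \left(F^{2} - 71 V\right) + F = F + F^{2} - 71 V$)
$\frac{46871 + A{\left(t \right)}}{a{\left(-109,-204 \right)} - 45858} = \frac{46871 + 54}{\left(-204 + \left(-204\right)^{2} - -7739\right) - 45858} = \frac{46925}{\left(-204 + 41616 + 7739\right) - 45858} = \frac{46925}{49151 - 45858} = \frac{46925}{3293}$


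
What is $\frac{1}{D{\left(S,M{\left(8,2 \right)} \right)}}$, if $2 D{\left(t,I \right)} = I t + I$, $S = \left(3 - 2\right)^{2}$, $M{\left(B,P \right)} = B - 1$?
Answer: $\frac{1}{7} \approx 0.14286$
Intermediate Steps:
$M{\left(B,P \right)} = -1 + B$ ($M{\left(B,P \right)} = B - 1 = -1 + B$)
$S = 1$ ($S = 1^{2} = 1$)
$D{\left(t,I \right)} = \frac{I}{2} + \frac{I t}{2}$ ($D{\left(t,I \right)} = \frac{I t + I}{2} = \frac{I + I t}{2} = \frac{I}{2} + \frac{I t}{2}$)
$\frac{1}{D{\left(S,M{\left(8,2 \right)} \right)}} = \frac{1}{\frac{1}{2} \left(-1 + 8\right) \left(1 + 1\right)} = \frac{1}{\frac{1}{2} \cdot 7 \cdot 2} = \frac{1}{7}$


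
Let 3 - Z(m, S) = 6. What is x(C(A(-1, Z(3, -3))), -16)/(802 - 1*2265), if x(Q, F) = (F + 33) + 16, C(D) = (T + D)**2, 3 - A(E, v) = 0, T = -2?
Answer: -3/133 ≈ -0.022556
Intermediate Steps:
Z(m, S) = -3 (Z(m, S) = 3 - 1*6 = 3 - 6 = -3)
A(E, v) = 3 (A(E, v) = 3 - 1*0 = 3 + 0 = 3)
C(D) = (-2 + D)**2
x(Q, F) = 49 + F (x(Q, F) = (33 + F) + 16 = 49 + F)
x(C(A(-1, Z(3, -3))), -16)/(802 - 1*2265) = (49 - 16)/(802 - 1*2265) = 33/(802 - 2265) = 33/(-1463) = 33*(-1/1463) = -3/133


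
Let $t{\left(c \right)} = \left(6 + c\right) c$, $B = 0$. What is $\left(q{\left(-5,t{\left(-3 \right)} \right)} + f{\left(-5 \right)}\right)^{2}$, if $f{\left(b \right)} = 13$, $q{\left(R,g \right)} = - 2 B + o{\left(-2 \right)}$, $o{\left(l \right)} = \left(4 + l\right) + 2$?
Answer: $289$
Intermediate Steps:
$t{\left(c \right)} = c \left(6 + c\right)$
$o{\left(l \right)} = 6 + l$
$q{\left(R,g \right)} = 4$ ($q{\left(R,g \right)} = \left(-2\right) 0 + \left(6 - 2\right) = 0 + 4 = 4$)
$\left(q{\left(-5,t{\left(-3 \right)} \right)} + f{\left(-5 \right)}\right)^{2} = \left(4 + 13\right)^{2} = 17^{2} = 289$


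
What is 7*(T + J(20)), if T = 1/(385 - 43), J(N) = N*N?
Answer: 957607/342 ≈ 2800.0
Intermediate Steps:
J(N) = N²
T = 1/342 ≈ 0.0029240
7*(T + J(20)) = 7*(1/342 + 20²) = 7*(1/342 + 400) = 7*(136801/342) = 957607/342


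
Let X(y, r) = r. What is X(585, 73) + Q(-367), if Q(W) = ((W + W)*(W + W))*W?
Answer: -197723379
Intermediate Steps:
Q(W) = 4*W³ (Q(W) = ((2*W)*(2*W))*W = (4*W²)*W = 4*W³)
X(585, 73) + Q(-367) = 73 + 4*(-367)³ = 73 + 4*(-49430863) = 73 - 197723452 = -197723379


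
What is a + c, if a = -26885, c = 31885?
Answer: 5000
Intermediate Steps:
a + c = -26885 + 31885 = 5000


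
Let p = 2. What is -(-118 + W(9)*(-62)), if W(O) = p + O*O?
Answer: 5264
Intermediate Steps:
W(O) = 2 + O**2 (W(O) = 2 + O*O = 2 + O**2)
-(-118 + W(9)*(-62)) = -(-118 + (2 + 9**2)*(-62)) = -(-118 + (2 + 81)*(-62)) = -(-118 + 83*(-62)) = -(-118 - 5146) = -1*(-5264) = 5264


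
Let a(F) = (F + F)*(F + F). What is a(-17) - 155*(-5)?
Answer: 1931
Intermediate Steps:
a(F) = 4*F² (a(F) = (2*F)*(2*F) = 4*F²)
a(-17) - 155*(-5) = 4*(-17)² - 155*(-5) = 4*289 + 775 = 1156 + 775 = 1931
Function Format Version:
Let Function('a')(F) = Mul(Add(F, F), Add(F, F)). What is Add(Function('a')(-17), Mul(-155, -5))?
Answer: 1931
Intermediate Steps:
Function('a')(F) = Mul(4, Pow(F, 2)) (Function('a')(F) = Mul(Mul(2, F), Mul(2, F)) = Mul(4, Pow(F, 2)))
Add(Function('a')(-17), Mul(-155, -5)) = Add(Mul(4, Pow(-17, 2)), Mul(-155, -5)) = Add(Mul(4, 289), 775) = Add(1156, 775) = 1931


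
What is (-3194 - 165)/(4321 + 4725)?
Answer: -3359/9046 ≈ -0.37132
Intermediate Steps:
(-3194 - 165)/(4321 + 4725) = -3359/9046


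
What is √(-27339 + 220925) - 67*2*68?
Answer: -9112 + √193586 ≈ -8672.0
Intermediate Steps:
√(-27339 + 220925) - 67*2*68 = √193586 - 134*68 = √193586 - 9112 = -9112 + √193586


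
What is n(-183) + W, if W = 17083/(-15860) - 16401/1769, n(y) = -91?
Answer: -46614207/459940 ≈ -101.35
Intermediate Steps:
W = -4759667/459940 (W = 17083*(-1/15860) - 16401*1/1769 = -17083/15860 - 16401/1769 = -4759667/459940 ≈ -10.348)
n(-183) + W = -91 - 4759667/459940 = -46614207/459940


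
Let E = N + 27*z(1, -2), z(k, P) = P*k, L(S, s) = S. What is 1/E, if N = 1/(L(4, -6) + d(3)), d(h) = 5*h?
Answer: -19/1025 ≈ -0.018537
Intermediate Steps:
N = 1/19 (N = 1/(4 + 5*3) = 1/(4 + 15) = 1/19 ≈ 0.052632)
E = -1025/19 (E = 1/19 + 27*(-2*1) = 1/19 + 27*(-2) = 1/19 - 54 = -1025/19 ≈ -53.947)
1/E = 1/(-1025/19) = -19/1025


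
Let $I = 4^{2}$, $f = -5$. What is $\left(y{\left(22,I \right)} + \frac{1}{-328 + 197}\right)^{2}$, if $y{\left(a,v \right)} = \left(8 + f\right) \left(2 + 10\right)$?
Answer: $\frac{22231225}{17161} \approx 1295.5$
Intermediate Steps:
$I = 16$
$y{\left(a,v \right)} = 36$ ($y{\left(a,v \right)} = \left(8 - 5\right) \left(2 + 10\right) = 3 \cdot 12 = 36$)
$\left(y{\left(22,I \right)} + \frac{1}{-328 + 197}\right)^{2} = \left(36 + \frac{1}{-328 + 197}\right)^{2} = \left(36 + \frac{1}{-131}\right)^{2} = \left(36 - \frac{1}{131}\right)^{2} = \left(\frac{4715}{131}\right)^{2} = \frac{22231225}{17161}$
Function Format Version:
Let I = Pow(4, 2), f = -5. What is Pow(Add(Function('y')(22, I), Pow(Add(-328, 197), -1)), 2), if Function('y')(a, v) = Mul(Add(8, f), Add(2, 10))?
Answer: Rational(22231225, 17161) ≈ 1295.5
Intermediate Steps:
I = 16
Function('y')(a, v) = 36 (Function('y')(a, v) = Mul(Add(8, -5), Add(2, 10)) = Mul(3, 12) = 36)
Pow(Add(Function('y')(22, I), Pow(Add(-328, 197), -1)), 2) = Pow(Add(36, Pow(Add(-328, 197), -1)), 2) = Pow(Add(36, Pow(-131, -1)), 2) = Pow(Add(36, Rational(-1, 131)), 2) = Pow(Rational(4715, 131), 2) = Rational(22231225, 17161)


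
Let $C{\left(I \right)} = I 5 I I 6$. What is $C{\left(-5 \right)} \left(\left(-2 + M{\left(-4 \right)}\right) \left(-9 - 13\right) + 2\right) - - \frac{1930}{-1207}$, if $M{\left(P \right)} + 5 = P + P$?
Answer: $- \frac{1502716930}{1207} \approx -1.245 \cdot 10^{6}$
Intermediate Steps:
$M{\left(P \right)} = -5 + 2 P$ ($M{\left(P \right)} = -5 + \left(P + P\right) = -5 + 2 P$)
$C{\left(I \right)} = 30 I^{3}$ ($C{\left(I \right)} = 5 I I^{2} \cdot 6 = 5 I 6 I^{2} = 30 I^{3}$)
$C{\left(-5 \right)} \left(\left(-2 + M{\left(-4 \right)}\right) \left(-9 - 13\right) + 2\right) - - \frac{1930}{-1207} = 30 \left(-5\right)^{3} \left(\left(-2 + \left(-5 + 2 \left(-4\right)\right)\right) \left(-9 - 13\right) + 2\right) - - \frac{1930}{-1207} = 30 \left(-125\right) \left(\left(-2 - 13\right) \left(-22\right) + 2\right) - \left(-1930\right) \left(- \frac{1}{1207}\right) = - 3750 \left(\left(-2 - 13\right) \left(-22\right) + 2\right) - \frac{1930}{1207} = - 3750 \left(\left(-15\right) \left(-22\right) + 2\right) - \frac{1930}{1207} = - 3750 \left(330 + 2\right) - \frac{1930}{1207} = \left(-3750\right) 332 - \frac{1930}{1207} = -1245000 - \frac{1930}{1207} = - \frac{1502716930}{1207}$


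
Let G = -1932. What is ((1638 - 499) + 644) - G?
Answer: 3715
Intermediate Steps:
((1638 - 499) + 644) - G = ((1638 - 499) + 644) - 1*(-1932) = (1139 + 644) + 1932 = 1783 + 1932 = 3715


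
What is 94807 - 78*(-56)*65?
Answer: 378727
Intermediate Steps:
94807 - 78*(-56)*65 = 94807 + 4368*65 = 94807 + 283920 = 378727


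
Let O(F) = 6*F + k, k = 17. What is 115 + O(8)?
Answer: 180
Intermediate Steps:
O(F) = 17 + 6*F (O(F) = 6*F + 17 = 17 + 6*F)
115 + O(8) = 115 + (17 + 6*8) = 115 + (17 + 48) = 115 + 65 = 180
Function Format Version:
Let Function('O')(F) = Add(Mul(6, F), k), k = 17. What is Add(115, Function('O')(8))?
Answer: 180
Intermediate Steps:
Function('O')(F) = Add(17, Mul(6, F)) (Function('O')(F) = Add(Mul(6, F), 17) = Add(17, Mul(6, F)))
Add(115, Function('O')(8)) = Add(115, Add(17, Mul(6, 8))) = Add(115, Add(17, 48)) = Add(115, 65) = 180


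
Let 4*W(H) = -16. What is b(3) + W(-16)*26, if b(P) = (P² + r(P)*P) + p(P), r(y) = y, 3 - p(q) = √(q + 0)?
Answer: -83 - √3 ≈ -84.732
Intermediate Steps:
p(q) = 3 - √q (p(q) = 3 - √(q + 0) = 3 - √q)
W(H) = -4 (W(H) = (¼)*(-16) = -4)
b(P) = 3 - √P + 2*P² (b(P) = (P² + P*P) + (3 - √P) = (P² + P²) + (3 - √P) = 2*P² + (3 - √P) = 3 - √P + 2*P²)
b(3) + W(-16)*26 = (3 - √3 + 2*3²) - 4*26 = (3 - √3 + 2*9) - 104 = (3 - √3 + 18) - 104 = (21 - √3) - 104 = -83 - √3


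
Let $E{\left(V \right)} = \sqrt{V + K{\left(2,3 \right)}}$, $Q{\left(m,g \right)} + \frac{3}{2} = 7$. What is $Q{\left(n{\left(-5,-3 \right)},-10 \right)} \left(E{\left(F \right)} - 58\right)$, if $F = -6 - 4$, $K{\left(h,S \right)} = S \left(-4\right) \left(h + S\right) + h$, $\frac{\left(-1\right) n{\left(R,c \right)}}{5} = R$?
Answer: $-319 + 11 i \sqrt{17} \approx -319.0 + 45.354 i$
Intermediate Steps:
$n{\left(R,c \right)} = - 5 R$
$K{\left(h,S \right)} = h - 4 S \left(S + h\right)$ ($K{\left(h,S \right)} = - 4 S \left(S + h\right) + h = h - 4 S \left(S + h\right)$)
$F = -10$ ($F = -6 - 4 = -10$)
$Q{\left(m,g \right)} = \frac{11}{2}$ ($Q{\left(m,g \right)} = - \frac{3}{2} + 7 = \frac{11}{2}$)
$E{\left(V \right)} = \sqrt{-58 + V}$ ($E{\left(V \right)} = \sqrt{V - \left(-2 + 24 + 36\right)} = \sqrt{V - 58} = \sqrt{-58 + V}$)
$Q{\left(n{\left(-5,-3 \right)},-10 \right)} \left(E{\left(F \right)} - 58\right) = \frac{11 \left(\sqrt{-58 - 10} - 58\right)}{2} = \frac{11 \left(\sqrt{-68} - 58\right)}{2} = \frac{11 \left(2 i \sqrt{17} - 58\right)}{2} = \frac{11 \left(-58 + 2 i \sqrt{17}\right)}{2} = -319 + 11 i \sqrt{17}$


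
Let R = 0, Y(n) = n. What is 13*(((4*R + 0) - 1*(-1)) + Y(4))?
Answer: 65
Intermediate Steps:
13*(((4*R + 0) - 1*(-1)) + Y(4)) = 13*(((4*0 + 0) - 1*(-1)) + 4) = 13*(((0 + 0) + 1) + 4) = 13*((0 + 1) + 4) = 13*(1 + 4) = 13*5 = 65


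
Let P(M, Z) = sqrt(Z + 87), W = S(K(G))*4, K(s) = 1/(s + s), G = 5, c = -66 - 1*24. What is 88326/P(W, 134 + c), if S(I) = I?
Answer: 88326*sqrt(131)/131 ≈ 7717.1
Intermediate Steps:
c = -90 (c = -66 - 24 = -90)
K(s) = 1/(2*s)
W = 2/5 (W = ((1/2)/5)*4 = ((1/2)*(1/5))*4 = (1/10)*4 = 2/5 ≈ 0.40000)
P(M, Z) = sqrt(87 + Z)
88326/P(W, 134 + c) = 88326/(sqrt(87 + (134 - 90))) = 88326/(sqrt(87 + 44)) = 88326/(sqrt(131)) = 88326*(sqrt(131)/131) = 88326*sqrt(131)/131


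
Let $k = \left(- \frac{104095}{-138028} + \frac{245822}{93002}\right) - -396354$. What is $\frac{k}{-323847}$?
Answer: $- \frac{2543996184539015}{2078592547747716} \approx -1.2239$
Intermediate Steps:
$k = \frac{2543996184539015}{6418440028}$ ($k = \left(\left(-104095\right) \left(- \frac{1}{138028}\right) + 245822 \cdot \frac{1}{93002}\right) + 396354 = \left(\frac{104095}{138028} + \frac{122911}{46501}\right) + 396354 = \frac{21805681103}{6418440028} + 396354 = \frac{2543996184539015}{6418440028} \approx 3.9636 \cdot 10^{5}$)
$\frac{k}{-323847} = \frac{2543996184539015}{6418440028 \left(-323847\right)} = \frac{2543996184539015}{6418440028} \left(- \frac{1}{323847}\right) = - \frac{2543996184539015}{2078592547747716}$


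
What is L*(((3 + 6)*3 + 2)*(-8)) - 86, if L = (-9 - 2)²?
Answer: -28158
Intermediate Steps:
L = 121 (L = (-11)² = 121)
L*(((3 + 6)*3 + 2)*(-8)) - 86 = 121*(((3 + 6)*3 + 2)*(-8)) - 86 = 121*((9*3 + 2)*(-8)) - 86 = 121*((27 + 2)*(-8)) - 86 = 121*(29*(-8)) - 86 = 121*(-232) - 86 = -28072 - 86 = -28158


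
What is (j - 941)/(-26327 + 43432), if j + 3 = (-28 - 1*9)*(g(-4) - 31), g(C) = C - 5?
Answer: 536/17105 ≈ 0.031336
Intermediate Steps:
g(C) = -5 + C
j = 1477 (j = -3 + (-28 - 1*9)*((-5 - 4) - 31) = -3 + (-28 - 9)*(-9 - 31) = -3 - 37*(-40) = -3 + 1480 = 1477)
(j - 941)/(-26327 + 43432) = (1477 - 941)/(-26327 + 43432) = 536/17105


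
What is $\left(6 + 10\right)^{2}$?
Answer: $256$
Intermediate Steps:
$\left(6 + 10\right)^{2} = 16^{2} = 256$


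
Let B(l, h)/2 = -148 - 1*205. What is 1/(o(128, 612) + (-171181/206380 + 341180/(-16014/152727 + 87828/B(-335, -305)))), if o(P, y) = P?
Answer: -23088784582660/60332710531651227 ≈ -0.00038269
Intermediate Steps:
B(l, h) = -706 (B(l, h) = 2*(-148 - 1*205) = 2*(-148 - 205) = 2*(-353) = -706)
1/(o(128, 612) + (-171181/206380 + 341180/(-16014/152727 + 87828/B(-335, -305)))) = 1/(128 + (-171181/206380 + 341180/(-16014/152727 + 87828/(-706)))) = 1/(128 + (-171181*1/206380 + 341180/(-16014*1/152727 + 87828*(-1/706)))) = 1/(128 + (-171181/206380 + 341180/(-5338/50909 - 43914/353))) = 1/(128 + (-171181/206380 + 341180/(-2237502140/17970877))) = 1/(128 + (-171181/206380 + 341180*(-17970877/2237502140))) = 1/(128 + (-171181/206380 - 306565190743/111875107)) = 1/(128 - 63288074958231707/23088784582660) = 1/(-60332710531651227/23088784582660) = -23088784582660/60332710531651227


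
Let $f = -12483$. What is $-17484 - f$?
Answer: $-5001$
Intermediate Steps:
$-17484 - f = -17484 - -12483 = -17484 + 12483 = -5001$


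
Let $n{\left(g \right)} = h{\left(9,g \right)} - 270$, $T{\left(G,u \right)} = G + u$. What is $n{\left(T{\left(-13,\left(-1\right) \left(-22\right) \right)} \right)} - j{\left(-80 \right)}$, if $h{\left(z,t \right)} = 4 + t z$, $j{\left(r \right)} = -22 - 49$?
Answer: $-114$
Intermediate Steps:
$j{\left(r \right)} = -71$ ($j{\left(r \right)} = -22 - 49 = -71$)
$n{\left(g \right)} = -266 + 9 g$ ($n{\left(g \right)} = \left(4 + g 9\right) - 270 = \left(4 + 9 g\right) - 270 = -266 + 9 g$)
$n{\left(T{\left(-13,\left(-1\right) \left(-22\right) \right)} \right)} - j{\left(-80 \right)} = \left(-266 + 9 \left(-13 - -22\right)\right) - -71 = \left(-266 + 9 \left(-13 + 22\right)\right) + 71 = \left(-266 + 9 \cdot 9\right) + 71 = \left(-266 + 81\right) + 71 = -185 + 71 = -114$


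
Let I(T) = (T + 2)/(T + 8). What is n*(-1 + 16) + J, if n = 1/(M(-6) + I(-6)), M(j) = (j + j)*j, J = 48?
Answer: 675/14 ≈ 48.214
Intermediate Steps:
I(T) = (2 + T)/(8 + T)
M(j) = 2*j² (M(j) = (2*j)*j = 2*j²)
n = 1/70 (n = 1/(2*(-6)² + (2 - 6)/(8 - 6)) = 1/(2*36 - 4/2) = 1/(72 + (½)*(-4)) = 1/(72 - 2) = 1/70 ≈ 0.014286)
n*(-1 + 16) + J = (-1 + 16)/70 + 48 = (1/70)*15 + 48 = 3/14 + 48 = 675/14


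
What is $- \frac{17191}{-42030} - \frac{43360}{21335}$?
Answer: $- \frac{291130163}{179342010} \approx -1.6233$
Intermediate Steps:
$- \frac{17191}{-42030} - \frac{43360}{21335} = \left(-17191\right) \left(- \frac{1}{42030}\right) - \frac{8672}{4267} = \frac{17191}{42030} - \frac{8672}{4267} = - \frac{291130163}{179342010}$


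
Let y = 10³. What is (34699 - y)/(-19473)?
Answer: -11233/6491 ≈ -1.7306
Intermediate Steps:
y = 1000
(34699 - y)/(-19473) = (34699 - 1*1000)/(-19473) = (34699 - 1000)*(-1/19473) = 33699*(-1/19473) = -11233/6491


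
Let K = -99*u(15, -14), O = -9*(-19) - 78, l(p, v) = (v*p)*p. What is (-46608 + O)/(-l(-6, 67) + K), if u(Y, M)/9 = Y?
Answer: 15505/5259 ≈ 2.9483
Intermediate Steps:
u(Y, M) = 9*Y
l(p, v) = v*p**2 (l(p, v) = (p*v)*p = v*p**2)
O = 93 (O = 171 - 78 = 93)
K = -13365 (K = -891*15 = -99*135 = -13365)
(-46608 + O)/(-l(-6, 67) + K) = (-46608 + 93)/(-67*(-6)**2 - 13365) = -46515/(-67*36 - 13365) = -46515/(-1*2412 - 13365) = -46515/(-2412 - 13365) = -46515/(-15777) = -46515*(-1/15777) = 15505/5259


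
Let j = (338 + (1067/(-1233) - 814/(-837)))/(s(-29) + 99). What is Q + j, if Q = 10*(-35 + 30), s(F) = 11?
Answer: -591909091/12613590 ≈ -46.926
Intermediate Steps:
j = 38770409/12613590 (j = (338 + (1067/(-1233) - 814/(-837)))/(11 + 99) = (338 + (1067*(-1/1233) - 814*(-1/837)))/110 = (338 + (-1067/1233 + 814/837))*(1/110) = (338 + 12287/114669)*(1/110) = (38770409/114669)*(1/110) = 38770409/12613590 ≈ 3.0737)
Q = -50 (Q = 10*(-5) = -50)
Q + j = -50 + 38770409/12613590 = -591909091/12613590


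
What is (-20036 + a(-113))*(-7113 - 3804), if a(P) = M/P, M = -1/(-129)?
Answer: 1062823708947/4859 ≈ 2.1873e+8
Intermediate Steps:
M = 1/129 (M = -1*(-1/129) = 1/129 ≈ 0.0077519)
a(P) = 1/(129*P)
(-20036 + a(-113))*(-7113 - 3804) = (-20036 + (1/129)/(-113))*(-7113 - 3804) = (-20036 + (1/129)*(-1/113))*(-10917) = (-20036 - 1/14577)*(-10917) = -292064773/14577*(-10917) = 1062823708947/4859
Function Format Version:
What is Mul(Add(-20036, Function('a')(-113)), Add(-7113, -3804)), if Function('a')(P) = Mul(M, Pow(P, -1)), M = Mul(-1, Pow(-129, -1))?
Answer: Rational(1062823708947, 4859) ≈ 2.1873e+8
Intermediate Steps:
M = Rational(1, 129) (M = Mul(-1, Rational(-1, 129)) = Rational(1, 129) ≈ 0.0077519)
Function('a')(P) = Mul(Rational(1, 129), Pow(P, -1))
Mul(Add(-20036, Function('a')(-113)), Add(-7113, -3804)) = Mul(Add(-20036, Mul(Rational(1, 129), Pow(-113, -1))), Add(-7113, -3804)) = Mul(Add(-20036, Mul(Rational(1, 129), Rational(-1, 113))), -10917) = Mul(Add(-20036, Rational(-1, 14577)), -10917) = Mul(Rational(-292064773, 14577), -10917) = Rational(1062823708947, 4859)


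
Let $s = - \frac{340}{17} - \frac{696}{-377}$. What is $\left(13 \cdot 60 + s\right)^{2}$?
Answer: $\frac{98089216}{169} \approx 5.8041 \cdot 10^{5}$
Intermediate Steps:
$s = - \frac{236}{13}$ ($s = \left(-340\right) \frac{1}{17} - - \frac{24}{13} = -20 + \frac{24}{13} = - \frac{236}{13} \approx -18.154$)
$\left(13 \cdot 60 + s\right)^{2} = \left(13 \cdot 60 - \frac{236}{13}\right)^{2} = \left(780 - \frac{236}{13}\right)^{2} = \left(\frac{9904}{13}\right)^{2} = \frac{98089216}{169}$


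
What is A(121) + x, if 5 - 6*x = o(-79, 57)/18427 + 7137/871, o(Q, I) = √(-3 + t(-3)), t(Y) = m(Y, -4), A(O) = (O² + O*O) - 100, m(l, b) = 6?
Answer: 5865475/201 - √3/110562 ≈ 29181.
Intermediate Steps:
A(O) = -100 + 2*O² (A(O) = (O² + O²) - 100 = 2*O² - 100 = -100 + 2*O²)
t(Y) = 6
o(Q, I) = √3 (o(Q, I) = √(-3 + 6) = √3)
x = -107/201 - √3/110562 (x = ⅚ - (√3/18427 + 7137/871)/6 = ⅚ - (√3*(1/18427) + 7137*(1/871))/6 = ⅚ - (√3/18427 + 549/67)/6 = ⅚ - (549/67 + √3/18427)/6 = ⅚ + (-183/134 - √3/110562) = -107/201 - √3/110562 ≈ -0.53235)
A(121) + x = (-100 + 2*121²) + (-107/201 - √3/110562) = (-100 + 2*14641) + (-107/201 - √3/110562) = (-100 + 29282) + (-107/201 - √3/110562) = 29182 + (-107/201 - √3/110562) = 5865475/201 - √3/110562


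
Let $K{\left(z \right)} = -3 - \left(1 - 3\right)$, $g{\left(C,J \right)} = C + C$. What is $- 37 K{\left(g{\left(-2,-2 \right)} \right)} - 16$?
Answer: $21$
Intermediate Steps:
$g{\left(C,J \right)} = 2 C$
$K{\left(z \right)} = -1$ ($K{\left(z \right)} = -3 - -2 = -3 + 2 = -1$)
$- 37 K{\left(g{\left(-2,-2 \right)} \right)} - 16 = \left(-37\right) \left(-1\right) - 16 = 37 - 16 = 21$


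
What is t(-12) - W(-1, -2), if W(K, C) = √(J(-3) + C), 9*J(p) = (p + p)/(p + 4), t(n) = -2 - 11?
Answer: -13 - 2*I*√6/3 ≈ -13.0 - 1.633*I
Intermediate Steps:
t(n) = -13
J(p) = 2*p/(9*(4 + p)) (J(p) = ((p + p)/(p + 4))/9 = ((2*p)/(4 + p))/9 = (2*p/(4 + p))/9 = 2*p/(9*(4 + p)))
W(K, C) = √(-⅔ + C) (W(K, C) = √((2/9)*(-3)/(4 - 3) + C) = √((2/9)*(-3)/1 + C) = √((2/9)*(-3)*1 + C) = √(-⅔ + C))
t(-12) - W(-1, -2) = -13 - √(-6 + 9*(-2))/3 = -13 - √(-6 - 18)/3 = -13 - √(-24)/3 = -13 - 2*I*√6/3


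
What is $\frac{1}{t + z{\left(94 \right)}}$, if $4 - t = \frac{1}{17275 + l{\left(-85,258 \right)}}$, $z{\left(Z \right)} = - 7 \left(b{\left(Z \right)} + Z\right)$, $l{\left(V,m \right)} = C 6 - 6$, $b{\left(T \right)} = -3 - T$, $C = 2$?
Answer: $\frac{17281}{432024} \approx 0.04$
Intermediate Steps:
$l{\left(V,m \right)} = 6$ ($l{\left(V,m \right)} = 2 \cdot 6 - 6 = 12 - 6 = 6$)
$z{\left(Z \right)} = 21$ ($z{\left(Z \right)} = - 7 \left(\left(-3 - Z\right) + Z\right) = \left(-7\right) \left(-3\right) = 21$)
$t = \frac{69123}{17281}$ ($t = 4 - \frac{1}{17275 + 6} = 4 - \frac{1}{17281} = \frac{69123}{17281} \approx 3.9999$)
$\frac{1}{t + z{\left(94 \right)}} = \frac{1}{\frac{69123}{17281} + 21} = \frac{1}{\frac{432024}{17281}} = \frac{17281}{432024}$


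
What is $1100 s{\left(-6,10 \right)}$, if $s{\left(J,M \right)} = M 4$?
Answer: $44000$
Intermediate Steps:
$s{\left(J,M \right)} = 4 M$
$1100 s{\left(-6,10 \right)} = 1100 \cdot 4 \cdot 10 = 1100 \cdot 40 = 44000$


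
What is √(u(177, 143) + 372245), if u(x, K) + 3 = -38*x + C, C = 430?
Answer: √365946 ≈ 604.93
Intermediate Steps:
u(x, K) = 427 - 38*x (u(x, K) = -3 + (-38*x + 430) = -3 + (430 - 38*x) = 427 - 38*x)
√(u(177, 143) + 372245) = √((427 - 38*177) + 372245) = √((427 - 6726) + 372245) = √(-6299 + 372245) = √365946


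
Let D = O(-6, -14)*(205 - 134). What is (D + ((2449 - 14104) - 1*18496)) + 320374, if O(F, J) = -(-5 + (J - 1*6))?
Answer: 291998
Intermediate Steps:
O(F, J) = 11 - J (O(F, J) = -(-5 + (J - 6)) = -(-5 + (-6 + J)) = -(-11 + J) = 11 - J)
D = 1775 (D = (11 - 1*(-14))*(205 - 134) = (11 + 14)*71 = 25*71 = 1775)
(D + ((2449 - 14104) - 1*18496)) + 320374 = (1775 + ((2449 - 14104) - 1*18496)) + 320374 = (1775 + (-11655 - 18496)) + 320374 = (1775 - 30151) + 320374 = -28376 + 320374 = 291998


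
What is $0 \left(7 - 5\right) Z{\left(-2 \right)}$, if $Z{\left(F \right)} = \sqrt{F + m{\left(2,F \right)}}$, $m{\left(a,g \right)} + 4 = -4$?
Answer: $0$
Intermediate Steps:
$m{\left(a,g \right)} = -8$ ($m{\left(a,g \right)} = -4 - 4 = -8$)
$Z{\left(F \right)} = \sqrt{-8 + F}$ ($Z{\left(F \right)} = \sqrt{F - 8} = \sqrt{-8 + F}$)
$0 \left(7 - 5\right) Z{\left(-2 \right)} = 0 \left(7 - 5\right) \sqrt{-8 - 2} = 0 \cdot 2 \sqrt{-10} = 0 i \sqrt{10} = 0$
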